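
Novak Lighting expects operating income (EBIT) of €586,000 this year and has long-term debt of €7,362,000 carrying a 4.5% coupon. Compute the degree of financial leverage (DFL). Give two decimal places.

2.30

Annual interest charges come to €331,290.00.
Degree of financial leverage = EBIT / (EBIT − interest) = €586,000 / €254,710.00 = 2.3007.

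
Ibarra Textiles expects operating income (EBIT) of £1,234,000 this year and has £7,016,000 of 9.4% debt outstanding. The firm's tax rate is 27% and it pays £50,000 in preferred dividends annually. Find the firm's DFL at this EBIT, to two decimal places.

2.44

Interest = £659,504.00.
Pre-tax preferred-dividend burden = £50,000 ÷ (1 − 0.27) = £68,493.15.
DFL = EBIT ÷ [EBIT − I − D_p/(1−t)] = £1,234,000 ÷ [£1,234,000 − £659,504.00 − £68,493.15] = £1,234,000 ÷ £506,002.85 = 2.4387.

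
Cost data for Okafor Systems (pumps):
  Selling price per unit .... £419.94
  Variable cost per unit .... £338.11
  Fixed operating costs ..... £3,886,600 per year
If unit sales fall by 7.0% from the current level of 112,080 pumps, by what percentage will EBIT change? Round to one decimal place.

-12.1%

At 112,080 units, contribution = 112,080 × £81.83 = £9,171,506.40.
Subtracting fixed costs: EBIT = £9,171,506.40 − £3,886,600 = £5,284,906.40.
So DOL = total CM / EBIT = £9,171,506.40 / £5,284,906.40 = 1.7354.
Operating income changes by 1.7354 × -7.0% = -12.1%.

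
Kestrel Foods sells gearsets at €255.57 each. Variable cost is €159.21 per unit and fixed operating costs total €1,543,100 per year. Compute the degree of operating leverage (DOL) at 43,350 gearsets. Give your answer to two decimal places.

At 43,350 units, contribution = 43,350 × €96.36 = €4,177,206.00.
Operating income = contribution − fixed costs = €4,177,206.00 − €1,543,100 = €2,634,106.00.
So DOL = total CM / EBIT = €4,177,206.00 / €2,634,106.00 = 1.5858.

1.59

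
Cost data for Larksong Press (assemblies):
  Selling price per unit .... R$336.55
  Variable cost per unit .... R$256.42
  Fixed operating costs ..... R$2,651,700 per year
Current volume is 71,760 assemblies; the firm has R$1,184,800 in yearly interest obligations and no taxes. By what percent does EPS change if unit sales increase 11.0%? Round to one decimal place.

+33.1%

Contribution at this volume is 71,760 × R$80.13 = R$5,750,128.80.
Operating income = contribution − fixed costs = R$5,750,128.80 − R$2,651,700 = R$3,098,428.80.
Interest = R$1,184,800.00, so EBIT − I = R$1,913,628.80.
DCL = total CM / (EBIT − I) = R$5,750,128.80 / R$1,913,628.80 = 3.0048.
EPS therefore changes by 3.0048 × (+11.0%) = +33.1%.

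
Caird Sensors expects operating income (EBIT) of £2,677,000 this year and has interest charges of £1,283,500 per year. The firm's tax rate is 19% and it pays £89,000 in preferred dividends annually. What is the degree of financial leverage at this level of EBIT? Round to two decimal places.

2.09

Interest = £1,283,500.00.
Pre-tax preferred-dividend burden = £89,000 ÷ (1 − 0.19) = £109,876.54.
DFL = EBIT ÷ [EBIT − I − D_p/(1−t)] = £2,677,000 ÷ [£2,677,000 − £1,283,500.00 − £109,876.54] = £2,677,000 ÷ £1,283,623.46 = 2.0855.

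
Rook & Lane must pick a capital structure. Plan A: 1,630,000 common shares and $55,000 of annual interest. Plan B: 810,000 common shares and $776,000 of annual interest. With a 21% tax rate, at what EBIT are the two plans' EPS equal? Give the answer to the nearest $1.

$1,488,207

At indifference, (EBIT − 55,000)(1 − t)/1,630,000 = (EBIT − 776,000)(1 − t)/810,000.
Cancelling (1 − t) and cross-multiplying: 810,000·(EBIT − 55,000) = 1,630,000·(EBIT − 776,000).
EBIT × (1,630,000 − 810,000) = 776,000 × 1,630,000 − 55,000 × 810,000 = 1,220,330,000,000, so EBIT = 1,220,330,000,000 ÷ 820,000 = 1,488,207.32.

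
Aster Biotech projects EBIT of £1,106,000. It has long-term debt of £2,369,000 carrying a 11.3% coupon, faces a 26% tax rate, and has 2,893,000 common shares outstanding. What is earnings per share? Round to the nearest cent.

£0.21

Interest = £267,697.00, so EBT = £1,106,000 − £267,697.00 = £838,303.00.
After tax at 26%: net income = £838,303.00 × 0.74 = £620,344.22.
Per share: £620,344.22 / 2,893,000 shares = £0.21.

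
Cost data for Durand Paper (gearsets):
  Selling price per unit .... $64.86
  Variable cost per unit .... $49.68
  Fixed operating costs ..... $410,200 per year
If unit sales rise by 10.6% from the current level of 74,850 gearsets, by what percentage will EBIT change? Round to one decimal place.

Total contribution margin = 74,850 × $15.18 = $1,136,223.00.
EBIT = $1,136,223.00 − $410,200 = $726,023.00.
So DOL = total CM / EBIT = $1,136,223.00 / $726,023.00 = 1.5650.
Operating income changes by 1.5650 × +10.6% = +16.6%.

+16.6%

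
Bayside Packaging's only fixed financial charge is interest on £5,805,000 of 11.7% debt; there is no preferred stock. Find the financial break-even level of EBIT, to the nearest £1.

Annual interest = 11.7% × £5,805,000 = £679,185.00.
Without preferred stock the financial break-even is simply EBIT = interest = £679,185.00.

£679,185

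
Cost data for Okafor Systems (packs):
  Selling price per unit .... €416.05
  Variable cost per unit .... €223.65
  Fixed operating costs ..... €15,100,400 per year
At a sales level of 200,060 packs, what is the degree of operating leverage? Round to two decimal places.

1.65

Total contribution margin = 200,060 × €192.40 = €38,491,544.00.
Operating income = contribution − fixed costs = €38,491,544.00 − €15,100,400 = €23,391,144.00.
So DOL = total CM / EBIT = €38,491,544.00 / €23,391,144.00 = 1.6456.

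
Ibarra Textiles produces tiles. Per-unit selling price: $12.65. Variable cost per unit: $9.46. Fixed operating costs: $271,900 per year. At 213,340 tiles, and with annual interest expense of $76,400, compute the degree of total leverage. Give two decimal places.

2.05

Contribution at this volume is 213,340 × $3.19 = $680,554.60.
Operating income = contribution − fixed costs = $680,554.60 − $271,900 = $408,654.60. Interest = $76,400.00, so EBIT − I = $332,254.60.
DCL = contribution ÷ (EBIT − I) = $680,554.60 ÷ $332,254.60 = 2.0483.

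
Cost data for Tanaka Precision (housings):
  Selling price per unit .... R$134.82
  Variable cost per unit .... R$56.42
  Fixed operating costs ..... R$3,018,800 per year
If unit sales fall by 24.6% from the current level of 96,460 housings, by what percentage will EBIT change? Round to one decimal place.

-40.9%

Total contribution margin = 96,460 × R$78.40 = R$7,562,464.00.
Subtracting fixed costs: EBIT = R$7,562,464.00 − R$3,018,800 = R$4,543,664.00.
So DOL = total CM / EBIT = R$7,562,464.00 / R$4,543,664.00 = 1.6644.
So EBIT moves 1.6644 × (-24.6%) = -40.9%.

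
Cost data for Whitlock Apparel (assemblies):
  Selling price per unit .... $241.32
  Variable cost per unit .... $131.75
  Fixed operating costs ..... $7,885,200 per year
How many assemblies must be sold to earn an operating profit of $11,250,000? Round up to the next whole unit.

Contribution margin per unit = $241.32 − $131.75 = $109.57.
Units = (FC + target) / CM = ($7,885,200 + $11,250,000) / $109.57 = 174,639.04, so 174,640 assemblies.

174,640 assemblies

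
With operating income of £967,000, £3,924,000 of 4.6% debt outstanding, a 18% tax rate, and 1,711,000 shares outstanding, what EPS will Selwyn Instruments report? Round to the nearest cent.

£0.38

Pre-tax income = £967,000 − £180,504.00 = £786,496.00.
After tax at 18%: net income = £786,496.00 × 0.82 = £644,926.72.
Per share: £644,926.72 / 1,711,000 shares = £0.38.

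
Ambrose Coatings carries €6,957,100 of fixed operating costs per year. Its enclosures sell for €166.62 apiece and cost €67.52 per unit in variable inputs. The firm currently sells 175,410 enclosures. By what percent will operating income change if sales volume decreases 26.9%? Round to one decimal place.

Contribution at this volume is 175,410 × €99.10 = €17,383,131.00.
Subtracting fixed costs: EBIT = €17,383,131.00 − €6,957,100 = €10,426,031.00.
So DOL = total CM / EBIT = €17,383,131.00 / €10,426,031.00 = 1.6673.
Operating income changes by 1.6673 × -26.9% = -44.8%.

-44.8%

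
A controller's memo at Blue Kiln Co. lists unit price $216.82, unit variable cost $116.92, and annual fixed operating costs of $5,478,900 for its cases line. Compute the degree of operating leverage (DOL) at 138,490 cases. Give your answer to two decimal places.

At 138,490 units, contribution = 138,490 × $99.90 = $13,835,151.00.
EBIT = $13,835,151.00 − $5,478,900 = $8,356,251.00.
Degree of operating leverage = $13,835,151.00 / $8,356,251.00 = 1.6557.

1.66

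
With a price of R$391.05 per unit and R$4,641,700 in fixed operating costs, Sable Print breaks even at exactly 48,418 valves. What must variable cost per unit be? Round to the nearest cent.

R$295.18

At break-even, FC = Q × (P − VC), so P − VC = R$4,641,700 ÷ 48,418 = R$95.8672.
Variable cost per unit = R$391.05 − R$95.8672 = R$295.18.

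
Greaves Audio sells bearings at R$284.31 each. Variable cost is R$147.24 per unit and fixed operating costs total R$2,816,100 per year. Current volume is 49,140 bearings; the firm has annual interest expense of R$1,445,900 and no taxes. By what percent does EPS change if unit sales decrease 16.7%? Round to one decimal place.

At 49,140 units, contribution = 49,140 × R$137.07 = R$6,735,619.80.
Operating income = contribution − fixed costs = R$6,735,619.80 − R$2,816,100 = R$3,919,519.80.
Interest = R$1,445,900.00, so EBIT − I = R$2,473,619.80.
Degree of combined leverage = contribution ÷ (EBIT − I) = R$6,735,619.80 ÷ R$2,473,619.80 = 2.7230.
EPS therefore changes by 2.7230 × (-16.7%) = -45.5%.

-45.5%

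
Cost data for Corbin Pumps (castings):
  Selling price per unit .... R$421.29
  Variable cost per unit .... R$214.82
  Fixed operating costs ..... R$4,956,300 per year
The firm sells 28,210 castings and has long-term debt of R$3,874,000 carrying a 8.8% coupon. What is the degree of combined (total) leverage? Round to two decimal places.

11.05

Total contribution margin = 28,210 × R$206.47 = R$5,824,518.70.
EBIT = R$5,824,518.70 − R$4,956,300 = R$868,218.70. Interest = R$340,912.00.
DOL = R$5,824,518.70 ÷ R$868,218.70 = 6.7086; DFL = R$868,218.70 ÷ R$527,306.70 = 1.6465.
DCL = DOL × DFL = 6.7086 × 1.6465 = 11.0457.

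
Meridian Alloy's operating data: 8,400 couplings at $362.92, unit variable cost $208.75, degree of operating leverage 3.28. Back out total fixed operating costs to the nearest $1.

$900,202

Contribution at this volume is 8,400 × $154.17 = $1,295,028.00.
DOL = contribution / EBIT, so EBIT = $1,295,028.00 / 3.28 = $394,825.61.
Fixed costs = CM − EBIT = $1,295,028.00 − $394,825.61 = $900,202.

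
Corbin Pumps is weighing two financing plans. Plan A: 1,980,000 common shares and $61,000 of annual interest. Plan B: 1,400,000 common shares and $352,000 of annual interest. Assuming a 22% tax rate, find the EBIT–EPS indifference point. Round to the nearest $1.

At indifference, (EBIT − 61,000)(1 − t)/1,980,000 = (EBIT − 352,000)(1 − t)/1,400,000.
Cancelling (1 − t) and cross-multiplying: 1,400,000·(EBIT − 61,000) = 1,980,000·(EBIT − 352,000).
EBIT × (1,980,000 − 1,400,000) = 352,000 × 1,980,000 − 61,000 × 1,400,000 = 611,560,000,000, so EBIT = 611,560,000,000 ÷ 580,000 = 1,054,413.79.

$1,054,414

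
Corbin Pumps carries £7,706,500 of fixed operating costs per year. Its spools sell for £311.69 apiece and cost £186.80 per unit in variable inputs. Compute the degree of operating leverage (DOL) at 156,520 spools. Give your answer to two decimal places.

At 156,520 units, contribution = 156,520 × £124.89 = £19,547,782.80.
EBIT = £19,547,782.80 − £7,706,500 = £11,841,282.80.
So DOL = total CM / EBIT = £19,547,782.80 / £11,841,282.80 = 1.6508.

1.65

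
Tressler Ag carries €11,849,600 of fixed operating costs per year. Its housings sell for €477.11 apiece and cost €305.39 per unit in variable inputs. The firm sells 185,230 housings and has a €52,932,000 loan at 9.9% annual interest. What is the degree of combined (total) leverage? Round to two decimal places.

Contribution at this volume is 185,230 × €171.72 = €31,807,695.60.
Operating income = contribution − fixed costs = €31,807,695.60 − €11,849,600 = €19,958,095.60. Interest = €5,240,268.00.
DOL = €31,807,695.60 ÷ €19,958,095.60 = 1.5937; DFL = €19,958,095.60 ÷ €14,717,827.60 = 1.3560.
Combined leverage = 1.5937 × 1.3560 = 2.1611.

2.16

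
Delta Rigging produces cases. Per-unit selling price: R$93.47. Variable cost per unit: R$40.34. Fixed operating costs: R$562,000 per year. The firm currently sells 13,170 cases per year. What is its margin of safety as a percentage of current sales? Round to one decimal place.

19.7%

Each unit contributes R$93.47 − R$40.34 = R$53.13. Break-even units = R$562,000 ÷ R$53.13 = 10,577.83; break-even revenue = 10,577.83 × R$93.47 = R$988,709.58.
Actual sales revenue = 13,170 × R$93.47 = R$1,230,999.90.
Margin of safety = (R$1,230,999.90 − R$988,709.58) ÷ R$1,230,999.90 = 19.7%.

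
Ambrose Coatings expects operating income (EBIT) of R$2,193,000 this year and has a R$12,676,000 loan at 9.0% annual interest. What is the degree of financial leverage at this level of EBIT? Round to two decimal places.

Interest = R$1,140,840.00.
Degree of financial leverage = EBIT / (EBIT − interest) = R$2,193,000 / R$1,052,160.00 = 2.0843.

2.08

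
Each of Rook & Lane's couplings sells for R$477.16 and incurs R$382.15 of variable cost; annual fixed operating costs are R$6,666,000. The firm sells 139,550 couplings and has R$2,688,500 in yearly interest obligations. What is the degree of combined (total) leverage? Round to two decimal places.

At 139,550 units, contribution = 139,550 × R$95.01 = R$13,258,645.50.
Subtracting fixed costs: EBIT = R$13,258,645.50 − R$6,666,000 = R$6,592,645.50. Interest = R$2,688,500.00.
DOL = R$13,258,645.50 ÷ R$6,592,645.50 = 2.0111; DFL = R$6,592,645.50 ÷ R$3,904,145.50 = 1.6886.
Combined leverage = 2.0111 × 1.6886 = 3.3959.

3.40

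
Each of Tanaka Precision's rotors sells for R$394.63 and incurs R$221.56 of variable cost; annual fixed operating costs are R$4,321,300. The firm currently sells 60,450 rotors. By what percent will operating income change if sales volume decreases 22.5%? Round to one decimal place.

Total contribution margin = 60,450 × R$173.07 = R$10,462,081.50.
EBIT = R$10,462,081.50 − R$4,321,300 = R$6,140,781.50.
DOL = contribution ÷ EBIT = R$10,462,081.50 ÷ R$6,140,781.50 = 1.7037.
So EBIT moves 1.7037 × (-22.5%) = -38.3%.

-38.3%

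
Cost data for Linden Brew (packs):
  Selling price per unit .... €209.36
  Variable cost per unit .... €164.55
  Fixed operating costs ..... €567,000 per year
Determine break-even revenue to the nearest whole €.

€2,649,121

Contribution margin per unit = €209.36 − €164.55 = €44.81, a CM ratio of €44.81 ÷ €209.36 = 0.2140.
Break-even revenue = fixed costs × price ÷ CM = €567,000 × €209.36 ÷ €44.81 = €2,649,121.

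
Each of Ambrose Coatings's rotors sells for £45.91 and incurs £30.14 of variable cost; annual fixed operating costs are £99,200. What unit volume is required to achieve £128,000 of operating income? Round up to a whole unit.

14,408 rotors

Each unit contributes £45.91 − £30.14 = £15.77.
Units = (FC + target) / CM = (£99,200 + £128,000) / £15.77 = 14,407.10, so 14,408 rotors.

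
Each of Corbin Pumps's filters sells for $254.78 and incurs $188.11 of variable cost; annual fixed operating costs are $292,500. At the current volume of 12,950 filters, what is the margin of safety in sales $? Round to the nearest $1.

$2,181,610

Unit CM = price − variable cost = $254.78 − $188.11 = $66.67. Break-even units = $292,500 ÷ $66.67 = 4,387.28; break-even revenue = 4,387.28 × $254.78 = $1,117,791.36.
Actual sales revenue = 12,950 × $254.78 = $3,299,401.00.
Margin of safety = $3,299,401.00 − $1,117,791.36 = $2,181,610.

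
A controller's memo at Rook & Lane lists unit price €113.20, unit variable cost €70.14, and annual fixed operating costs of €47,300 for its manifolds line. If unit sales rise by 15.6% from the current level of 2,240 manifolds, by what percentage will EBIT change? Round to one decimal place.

At 2,240 units, contribution = 2,240 × €43.06 = €96,454.40.
Subtracting fixed costs: EBIT = €96,454.40 − €47,300 = €49,154.40.
Degree of operating leverage = €96,454.40 / €49,154.40 = 1.9623.
Operating income changes by 1.9623 × +15.6% = +30.6%.

+30.6%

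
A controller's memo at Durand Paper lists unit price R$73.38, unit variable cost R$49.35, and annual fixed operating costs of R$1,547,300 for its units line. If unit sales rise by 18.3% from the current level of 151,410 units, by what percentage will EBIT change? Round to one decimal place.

At 151,410 units, contribution = 151,410 × R$24.03 = R$3,638,382.30.
EBIT = R$3,638,382.30 − R$1,547,300 = R$2,091,082.30.
DOL = contribution ÷ EBIT = R$3,638,382.30 ÷ R$2,091,082.30 = 1.7400.
%ΔEBIT = DOL × %ΔSales = 1.7400 × +18.3% = +31.8%.

+31.8%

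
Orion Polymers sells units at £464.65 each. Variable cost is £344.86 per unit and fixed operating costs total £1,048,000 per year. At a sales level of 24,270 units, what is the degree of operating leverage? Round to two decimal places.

1.56

Total contribution margin = 24,270 × £119.79 = £2,907,303.30.
Operating income = contribution − fixed costs = £2,907,303.30 − £1,048,000 = £1,859,303.30.
Degree of operating leverage = £2,907,303.30 / £1,859,303.30 = 1.5637.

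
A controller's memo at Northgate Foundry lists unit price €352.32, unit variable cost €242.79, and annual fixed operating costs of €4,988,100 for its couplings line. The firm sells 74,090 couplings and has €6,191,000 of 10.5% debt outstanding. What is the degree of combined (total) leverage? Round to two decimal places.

Total contribution margin = 74,090 × €109.53 = €8,115,077.70.
Subtracting fixed costs: EBIT = €8,115,077.70 − €4,988,100 = €3,126,977.70. Interest = €650,055.00.
DOL = €8,115,077.70 ÷ €3,126,977.70 = 2.5952; DFL = €3,126,977.70 ÷ €2,476,922.70 = 1.2624.
DCL = DOL × DFL = 2.5952 × 1.2624 = 3.2762.

3.28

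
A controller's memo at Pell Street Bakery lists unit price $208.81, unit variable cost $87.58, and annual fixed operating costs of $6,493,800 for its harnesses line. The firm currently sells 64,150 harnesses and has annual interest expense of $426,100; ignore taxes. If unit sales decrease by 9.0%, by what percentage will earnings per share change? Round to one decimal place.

-81.7%

Contribution at this volume is 64,150 × $121.23 = $7,776,904.50.
EBIT = $7,776,904.50 − $6,493,800 = $1,283,104.50.
After interest of $426,100.00, pre-tax earnings = $857,004.50.
DCL = total CM / (EBIT − I) = $7,776,904.50 / $857,004.50 = 9.0745.
%ΔEPS = DCL × %ΔSales = 9.0745 × -9.0% = -81.7%.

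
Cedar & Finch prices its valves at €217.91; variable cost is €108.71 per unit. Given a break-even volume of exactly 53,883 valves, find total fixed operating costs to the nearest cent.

Contribution margin per unit = €217.91 − €108.71 = €109.20.
Since BE = FC / CM, FC = 53,883 × €109.20 = €5,884,023.60.

€5,884,023.60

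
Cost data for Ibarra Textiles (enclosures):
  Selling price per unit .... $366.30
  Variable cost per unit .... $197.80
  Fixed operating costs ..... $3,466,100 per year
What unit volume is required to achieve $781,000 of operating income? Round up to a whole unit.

Each unit contributes $366.30 − $197.80 = $168.50.
Need Q such that Q × $168.50 − $3,466,100 = $781,000, i.e. Q = $4,247,100 / $168.50 = 25,205.34 → 25,206.

25,206 enclosures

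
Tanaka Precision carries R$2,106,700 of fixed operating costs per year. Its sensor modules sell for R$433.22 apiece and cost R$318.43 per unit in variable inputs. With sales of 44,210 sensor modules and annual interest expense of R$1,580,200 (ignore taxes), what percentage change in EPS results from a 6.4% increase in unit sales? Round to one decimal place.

+23.4%

Contribution at this volume is 44,210 × R$114.79 = R$5,074,865.90.
Operating income = contribution − fixed costs = R$5,074,865.90 − R$2,106,700 = R$2,968,165.90.
After interest of R$1,580,200.00, pre-tax earnings = R$1,387,965.90.
Degree of combined leverage = contribution ÷ (EBIT − I) = R$5,074,865.90 ÷ R$1,387,965.90 = 3.6563.
EPS therefore changes by 3.6563 × (+6.4%) = +23.4%.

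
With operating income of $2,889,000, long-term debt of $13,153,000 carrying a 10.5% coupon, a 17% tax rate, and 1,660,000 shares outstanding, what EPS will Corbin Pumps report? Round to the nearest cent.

$0.75

Pre-tax income = $2,889,000 − $1,381,065.00 = $1,507,935.00.
After tax at 17%: net income = $1,507,935.00 × 0.83 = $1,251,586.05.
Per share: $1,251,586.05 / 1,660,000 shares = $0.75.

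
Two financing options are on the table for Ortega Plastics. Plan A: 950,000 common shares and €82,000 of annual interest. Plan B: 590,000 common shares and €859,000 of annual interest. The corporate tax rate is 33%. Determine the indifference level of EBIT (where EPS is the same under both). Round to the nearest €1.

At indifference, (EBIT − 82,000)(1 − t)/950,000 = (EBIT − 859,000)(1 − t)/590,000.
Cancelling (1 − t) and cross-multiplying: 590,000·(EBIT − 82,000) = 950,000·(EBIT − 859,000).
EBIT × (950,000 − 590,000) = 859,000 × 950,000 − 82,000 × 590,000 = 767,670,000,000, so EBIT = 767,670,000,000 ÷ 360,000 = 2,132,416.67.

€2,132,417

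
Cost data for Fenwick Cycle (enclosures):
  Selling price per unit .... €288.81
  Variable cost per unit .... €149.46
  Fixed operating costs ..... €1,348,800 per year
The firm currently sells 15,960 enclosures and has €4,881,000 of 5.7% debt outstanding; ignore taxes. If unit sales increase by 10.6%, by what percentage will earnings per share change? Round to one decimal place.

+39.5%

At 15,960 units, contribution = 15,960 × €139.35 = €2,224,026.00.
EBIT = €2,224,026.00 − €1,348,800 = €875,226.00.
After interest of €278,217.00, pre-tax earnings = €597,009.00.
DCL = total CM / (EBIT − I) = €2,224,026.00 / €597,009.00 = 3.7253.
EPS therefore changes by 3.7253 × (+10.6%) = +39.5%.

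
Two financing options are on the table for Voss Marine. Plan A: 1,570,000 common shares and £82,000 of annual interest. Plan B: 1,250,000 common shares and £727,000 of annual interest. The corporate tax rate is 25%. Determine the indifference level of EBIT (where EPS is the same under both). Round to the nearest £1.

Set EPS_A = EPS_B: (EBIT − £82,000)(1 − 0.25) ÷ 1,570,000 = (EBIT − £727,000)(1 − 0.25) ÷ 1,250,000.
The (1 − t) factor cancels: (EBIT − 82,000) × 1,250,000 = (EBIT − 727,000) × 1,570,000.
Solving, EBIT = (727,000·1,570,000 − 82,000·1,250,000) / (1,570,000 − 1,250,000) = 1,038,890,000,000 / 320,000 = 3,246,531.25.

£3,246,531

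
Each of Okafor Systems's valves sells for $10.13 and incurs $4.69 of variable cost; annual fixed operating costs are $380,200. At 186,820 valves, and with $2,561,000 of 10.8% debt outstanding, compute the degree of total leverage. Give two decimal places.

2.83

At 186,820 units, contribution = 186,820 × $5.44 = $1,016,300.80.
Subtracting fixed costs: EBIT = $1,016,300.80 − $380,200 = $636,100.80. Interest = $276,588.00.
DOL = $1,016,300.80 ÷ $636,100.80 = 1.5977; DFL = $636,100.80 ÷ $359,512.80 = 1.7693.
Combined leverage = 1.5977 × 1.7693 = 2.8268.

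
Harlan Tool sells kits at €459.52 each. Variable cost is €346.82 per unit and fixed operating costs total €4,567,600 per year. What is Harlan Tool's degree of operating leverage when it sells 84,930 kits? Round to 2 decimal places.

1.91

Total contribution margin = 84,930 × €112.70 = €9,571,611.00.
Operating income = contribution − fixed costs = €9,571,611.00 − €4,567,600 = €5,004,011.00.
So DOL = total CM / EBIT = €9,571,611.00 / €5,004,011.00 = 1.9128.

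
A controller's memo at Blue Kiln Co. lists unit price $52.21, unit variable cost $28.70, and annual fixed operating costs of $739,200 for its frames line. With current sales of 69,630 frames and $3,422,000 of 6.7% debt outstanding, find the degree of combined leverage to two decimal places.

2.45

Total contribution margin = 69,630 × $23.51 = $1,637,001.30.
Operating income = contribution − fixed costs = $1,637,001.30 − $739,200 = $897,801.30. Interest = $229,274.00.
DOL = $1,637,001.30 ÷ $897,801.30 = 1.8233; DFL = $897,801.30 ÷ $668,527.30 = 1.3430.
Combined leverage = 1.8233 × 1.3430 = 2.4487.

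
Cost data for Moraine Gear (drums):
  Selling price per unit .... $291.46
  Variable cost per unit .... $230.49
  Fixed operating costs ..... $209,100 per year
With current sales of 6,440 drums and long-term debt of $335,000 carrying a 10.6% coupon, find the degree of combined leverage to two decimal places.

At 6,440 units, contribution = 6,440 × $60.97 = $392,646.80.
Subtracting fixed costs: EBIT = $392,646.80 − $209,100 = $183,546.80. Interest = $35,510.00, so EBIT − I = $148,036.80.
DCL = contribution ÷ (EBIT − I) = $392,646.80 ÷ $148,036.80 = 2.6524.

2.65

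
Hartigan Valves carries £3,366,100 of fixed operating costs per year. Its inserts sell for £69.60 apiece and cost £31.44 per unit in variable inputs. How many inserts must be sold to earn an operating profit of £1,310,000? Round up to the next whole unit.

122,540 inserts

Unit CM = price − variable cost = £69.60 − £31.44 = £38.16.
Required volume = (fixed costs + target profit) ÷ CM = (£3,366,100 + £1,310,000) ÷ £38.16 = 122,539.31, so 122,540 inserts.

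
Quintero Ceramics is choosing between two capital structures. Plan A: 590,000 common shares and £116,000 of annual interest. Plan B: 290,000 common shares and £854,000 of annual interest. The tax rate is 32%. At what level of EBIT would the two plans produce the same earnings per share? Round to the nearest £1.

Set EPS_A = EPS_B: (EBIT − £116,000)(1 − 0.32) ÷ 590,000 = (EBIT − £854,000)(1 − 0.32) ÷ 290,000.
Cancelling (1 − t) and cross-multiplying: 290,000·(EBIT − 116,000) = 590,000·(EBIT − 854,000).
Solving, EBIT = (854,000·590,000 − 116,000·290,000) / (590,000 − 290,000) = 470,220,000,000 / 300,000 = 1,567,400.00.

£1,567,400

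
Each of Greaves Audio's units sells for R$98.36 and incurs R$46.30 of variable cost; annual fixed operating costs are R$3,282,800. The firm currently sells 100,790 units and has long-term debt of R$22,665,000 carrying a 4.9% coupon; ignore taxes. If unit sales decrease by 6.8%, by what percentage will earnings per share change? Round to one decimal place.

-41.8%

At 100,790 units, contribution = 100,790 × R$52.06 = R$5,247,127.40.
Subtracting fixed costs: EBIT = R$5,247,127.40 − R$3,282,800 = R$1,964,327.40.
Interest = R$1,110,585.00, so EBIT − I = R$853,742.40.
Degree of combined leverage = contribution ÷ (EBIT − I) = R$5,247,127.40 ÷ R$853,742.40 = 6.1460.
EPS therefore changes by 6.1460 × (-6.8%) = -41.8%.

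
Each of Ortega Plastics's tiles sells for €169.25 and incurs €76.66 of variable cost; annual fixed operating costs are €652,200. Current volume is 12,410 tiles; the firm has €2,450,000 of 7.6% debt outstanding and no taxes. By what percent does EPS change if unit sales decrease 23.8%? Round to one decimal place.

Contribution at this volume is 12,410 × €92.59 = €1,149,041.90.
EBIT = €1,149,041.90 − €652,200 = €496,841.90.
Interest = €186,200.00, so EBIT − I = €310,641.90.
Degree of combined leverage = contribution ÷ (EBIT − I) = €1,149,041.90 ÷ €310,641.90 = 3.6989.
EPS therefore changes by 3.6989 × (-23.8%) = -88.0%.

-88.0%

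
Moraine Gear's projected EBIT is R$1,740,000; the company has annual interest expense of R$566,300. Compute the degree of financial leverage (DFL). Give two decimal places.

1.48

Interest = R$566,300.00.
Degree of financial leverage = EBIT / (EBIT − interest) = R$1,740,000 / R$1,173,700.00 = 1.4825.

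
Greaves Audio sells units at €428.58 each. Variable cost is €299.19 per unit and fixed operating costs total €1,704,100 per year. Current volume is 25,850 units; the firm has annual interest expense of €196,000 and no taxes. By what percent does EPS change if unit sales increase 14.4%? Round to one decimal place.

+33.3%

At 25,850 units, contribution = 25,850 × €129.39 = €3,344,731.50.
EBIT = €3,344,731.50 − €1,704,100 = €1,640,631.50.
Interest = €196,000.00, so EBIT − I = €1,444,631.50.
DCL = total CM / (EBIT − I) = €3,344,731.50 / €1,444,631.50 = 2.3153.
%ΔEPS = DCL × %ΔSales = 2.3153 × +14.4% = +33.3%.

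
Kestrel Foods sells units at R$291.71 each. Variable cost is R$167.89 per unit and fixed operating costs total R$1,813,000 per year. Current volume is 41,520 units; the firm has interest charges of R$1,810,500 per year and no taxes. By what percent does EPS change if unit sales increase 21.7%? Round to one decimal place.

Contribution at this volume is 41,520 × R$123.82 = R$5,141,006.40.
Operating income = contribution − fixed costs = R$5,141,006.40 − R$1,813,000 = R$3,328,006.40.
Interest = R$1,810,500.00, so EBIT − I = R$1,517,506.40.
Degree of combined leverage = contribution ÷ (EBIT − I) = R$5,141,006.40 ÷ R$1,517,506.40 = 3.3878.
%ΔEPS = DCL × %ΔSales = 3.3878 × +21.7% = +73.5%.

+73.5%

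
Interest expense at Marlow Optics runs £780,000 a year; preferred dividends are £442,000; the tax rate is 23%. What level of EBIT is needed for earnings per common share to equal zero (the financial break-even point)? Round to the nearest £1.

£1,354,026

Preferred dividends are paid after tax, so their pre-tax equivalent is £442,000 ÷ (1 − 0.23) = £574,025.97.
EPS = 0 when EBIT covers interest plus the pre-tax preferred burden: £780,000 + £574,025.97 = £1,354,025.97.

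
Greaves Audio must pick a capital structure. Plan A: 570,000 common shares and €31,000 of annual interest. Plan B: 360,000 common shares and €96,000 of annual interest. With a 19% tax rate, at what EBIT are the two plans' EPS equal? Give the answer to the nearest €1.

At indifference, (EBIT − 31,000)(1 − t)/570,000 = (EBIT − 96,000)(1 − t)/360,000.
The (1 − t) factor cancels: (EBIT − 31,000) × 360,000 = (EBIT − 96,000) × 570,000.
EBIT × (570,000 − 360,000) = 96,000 × 570,000 − 31,000 × 360,000 = 43,560,000,000, so EBIT = 43,560,000,000 ÷ 210,000 = 207,428.57.

€207,429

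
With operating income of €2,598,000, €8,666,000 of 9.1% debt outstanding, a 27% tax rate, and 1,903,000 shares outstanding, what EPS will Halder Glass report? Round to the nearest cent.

€0.69

Pre-tax income = €2,598,000 − €788,606.00 = €1,809,394.00.
After tax at 27%: net income = €1,809,394.00 × 0.73 = €1,320,857.62.
EPS = €1,320,857.62 ÷ 1,903,000 = €0.69.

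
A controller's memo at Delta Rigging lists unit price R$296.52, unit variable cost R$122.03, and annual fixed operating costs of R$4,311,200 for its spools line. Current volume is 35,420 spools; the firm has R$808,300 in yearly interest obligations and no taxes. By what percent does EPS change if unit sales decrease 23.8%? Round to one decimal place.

Total contribution margin = 35,420 × R$174.49 = R$6,180,435.80.
Subtracting fixed costs: EBIT = R$6,180,435.80 − R$4,311,200 = R$1,869,235.80.
After interest of R$808,300.00, pre-tax earnings = R$1,060,935.80.
DCL = total CM / (EBIT − I) = R$6,180,435.80 / R$1,060,935.80 = 5.8255.
%ΔEPS = DCL × %ΔSales = 5.8255 × -23.8% = -138.6%.

-138.6%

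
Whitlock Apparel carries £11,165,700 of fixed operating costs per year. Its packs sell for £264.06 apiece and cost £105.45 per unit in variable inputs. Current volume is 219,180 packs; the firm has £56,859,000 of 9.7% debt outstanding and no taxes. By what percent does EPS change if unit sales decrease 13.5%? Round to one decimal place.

-26.0%

Contribution at this volume is 219,180 × £158.61 = £34,764,139.80.
Operating income = contribution − fixed costs = £34,764,139.80 − £11,165,700 = £23,598,439.80.
After interest of £5,515,323.00, pre-tax earnings = £18,083,116.80.
Degree of combined leverage = contribution ÷ (EBIT − I) = £34,764,139.80 ÷ £18,083,116.80 = 1.9225.
%ΔEPS = DCL × %ΔSales = 1.9225 × -13.5% = -26.0%.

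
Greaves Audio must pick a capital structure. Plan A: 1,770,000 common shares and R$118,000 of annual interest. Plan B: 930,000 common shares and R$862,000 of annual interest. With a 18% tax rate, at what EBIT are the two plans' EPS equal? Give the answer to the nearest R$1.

Set EPS_A = EPS_B: (EBIT − R$118,000)(1 − 0.18) ÷ 1,770,000 = (EBIT − R$862,000)(1 − 0.18) ÷ 930,000.
The (1 − t) factor cancels: (EBIT − 118,000) × 930,000 = (EBIT − 862,000) × 1,770,000.
Solving, EBIT = (862,000·1,770,000 − 118,000·930,000) / (1,770,000 − 930,000) = 1,416,000,000,000 / 840,000 = 1,685,714.29.

R$1,685,714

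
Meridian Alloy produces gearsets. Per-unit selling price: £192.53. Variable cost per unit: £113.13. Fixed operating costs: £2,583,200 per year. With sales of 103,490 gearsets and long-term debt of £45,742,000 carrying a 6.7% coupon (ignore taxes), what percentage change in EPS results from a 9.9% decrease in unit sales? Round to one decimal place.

-31.7%

Contribution at this volume is 103,490 × £79.40 = £8,217,106.00.
Operating income = contribution − fixed costs = £8,217,106.00 − £2,583,200 = £5,633,906.00.
Interest = £3,064,714.00, so EBIT − I = £2,569,192.00.
Degree of combined leverage = contribution ÷ (EBIT − I) = £8,217,106.00 ÷ £2,569,192.00 = 3.1983.
EPS therefore changes by 3.1983 × (-9.9%) = -31.7%.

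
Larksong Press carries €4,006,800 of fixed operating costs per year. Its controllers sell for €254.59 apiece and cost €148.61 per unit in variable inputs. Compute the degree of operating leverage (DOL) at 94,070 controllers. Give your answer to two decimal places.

Contribution at this volume is 94,070 × €105.98 = €9,969,538.60.
Subtracting fixed costs: EBIT = €9,969,538.60 − €4,006,800 = €5,962,738.60.
Degree of operating leverage = €9,969,538.60 / €5,962,738.60 = 1.6720.

1.67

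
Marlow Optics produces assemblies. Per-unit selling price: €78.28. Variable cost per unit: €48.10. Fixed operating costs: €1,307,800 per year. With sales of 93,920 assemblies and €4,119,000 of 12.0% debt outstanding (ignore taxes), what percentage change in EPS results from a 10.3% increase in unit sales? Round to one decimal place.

Total contribution margin = 93,920 × €30.18 = €2,834,505.60.
Subtracting fixed costs: EBIT = €2,834,505.60 − €1,307,800 = €1,526,705.60.
Interest = €494,280.00, so EBIT − I = €1,032,425.60.
DCL = total CM / (EBIT − I) = €2,834,505.60 / €1,032,425.60 = 2.7455.
EPS therefore changes by 2.7455 × (+10.3%) = +28.3%.

+28.3%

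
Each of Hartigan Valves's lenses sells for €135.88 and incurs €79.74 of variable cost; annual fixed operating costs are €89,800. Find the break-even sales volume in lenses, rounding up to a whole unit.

Unit CM = price − variable cost = €135.88 − €79.74 = €56.14.
Break-even Q = €89,800 / €56.14 = 1,599.57 → 1,600 lenses.

1,600 lenses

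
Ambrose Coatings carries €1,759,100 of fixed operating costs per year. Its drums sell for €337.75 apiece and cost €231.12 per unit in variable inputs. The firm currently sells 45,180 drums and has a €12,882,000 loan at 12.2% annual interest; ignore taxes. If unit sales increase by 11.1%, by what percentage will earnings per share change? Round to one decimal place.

At 45,180 units, contribution = 45,180 × €106.63 = €4,817,543.40.
EBIT = €4,817,543.40 − €1,759,100 = €3,058,443.40.
Interest = €1,571,604.00, so EBIT − I = €1,486,839.40.
Degree of combined leverage = contribution ÷ (EBIT − I) = €4,817,543.40 ÷ €1,486,839.40 = 3.2401.
EPS therefore changes by 3.2401 × (+11.1%) = +36.0%.

+36.0%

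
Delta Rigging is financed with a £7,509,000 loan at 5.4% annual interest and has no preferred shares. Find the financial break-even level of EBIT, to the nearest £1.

Annual interest = 5.4% × £7,509,000 = £405,486.00.
With no preferred dividends, EPS = 0 when EBIT exactly covers interest, so the financial break-even EBIT is £405,486.00.

£405,486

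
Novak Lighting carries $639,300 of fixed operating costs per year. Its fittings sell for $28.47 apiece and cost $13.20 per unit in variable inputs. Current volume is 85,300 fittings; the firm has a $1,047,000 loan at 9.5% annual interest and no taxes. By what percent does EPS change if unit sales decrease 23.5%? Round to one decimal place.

-54.3%

Total contribution margin = 85,300 × $15.27 = $1,302,531.00.
Operating income = contribution − fixed costs = $1,302,531.00 − $639,300 = $663,231.00.
After interest of $99,465.00, pre-tax earnings = $563,766.00.
DCL = total CM / (EBIT − I) = $1,302,531.00 / $563,766.00 = 2.3104.
%ΔEPS = DCL × %ΔSales = 2.3104 × -23.5% = -54.3%.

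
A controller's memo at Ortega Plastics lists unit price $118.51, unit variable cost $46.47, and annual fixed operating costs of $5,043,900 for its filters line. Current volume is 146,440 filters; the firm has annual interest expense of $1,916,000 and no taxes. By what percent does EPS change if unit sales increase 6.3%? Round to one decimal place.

+18.5%

Contribution at this volume is 146,440 × $72.04 = $10,549,537.60.
Operating income = contribution − fixed costs = $10,549,537.60 − $5,043,900 = $5,505,637.60.
Interest = $1,916,000.00, so EBIT − I = $3,589,637.60.
DCL = total CM / (EBIT − I) = $10,549,537.60 / $3,589,637.60 = 2.9389.
EPS therefore changes by 2.9389 × (+6.3%) = +18.5%.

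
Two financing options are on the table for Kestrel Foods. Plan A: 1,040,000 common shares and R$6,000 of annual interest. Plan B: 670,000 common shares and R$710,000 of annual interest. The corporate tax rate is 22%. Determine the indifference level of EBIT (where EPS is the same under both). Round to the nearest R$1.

R$1,984,811

At indifference, (EBIT − 6,000)(1 − t)/1,040,000 = (EBIT − 710,000)(1 − t)/670,000.
The (1 − t) factor cancels: (EBIT − 6,000) × 670,000 = (EBIT − 710,000) × 1,040,000.
Solving, EBIT = (710,000·1,040,000 − 6,000·670,000) / (1,040,000 − 670,000) = 734,380,000,000 / 370,000 = 1,984,810.81.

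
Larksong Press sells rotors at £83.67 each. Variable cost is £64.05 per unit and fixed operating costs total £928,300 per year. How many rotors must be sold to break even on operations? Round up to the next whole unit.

Contribution margin per unit = £83.67 − £64.05 = £19.62.
Units to break even: £928,300 ÷ £19.62 = 47,313.97, rounded up to 47,314.

47,314 rotors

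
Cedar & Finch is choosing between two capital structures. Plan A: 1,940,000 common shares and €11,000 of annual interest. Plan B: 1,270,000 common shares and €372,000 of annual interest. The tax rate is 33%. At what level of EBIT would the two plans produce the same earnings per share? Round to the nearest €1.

At indifference, (EBIT − 11,000)(1 − t)/1,940,000 = (EBIT − 372,000)(1 − t)/1,270,000.
Cancelling (1 − t) and cross-multiplying: 1,270,000·(EBIT − 11,000) = 1,940,000·(EBIT − 372,000).
Solving, EBIT = (372,000·1,940,000 − 11,000·1,270,000) / (1,940,000 − 1,270,000) = 707,710,000,000 / 670,000 = 1,056,283.58.

€1,056,284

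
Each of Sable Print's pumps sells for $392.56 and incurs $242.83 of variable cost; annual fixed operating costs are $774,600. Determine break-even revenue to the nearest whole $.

Contribution margin per unit = $392.56 − $242.83 = $149.73, a CM ratio of $149.73 ÷ $392.56 = 0.3814.
Break-even sales = FC ÷ CM ratio = $774,600 × $392.56 / $149.73 = $2,030,835.

$2,030,835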